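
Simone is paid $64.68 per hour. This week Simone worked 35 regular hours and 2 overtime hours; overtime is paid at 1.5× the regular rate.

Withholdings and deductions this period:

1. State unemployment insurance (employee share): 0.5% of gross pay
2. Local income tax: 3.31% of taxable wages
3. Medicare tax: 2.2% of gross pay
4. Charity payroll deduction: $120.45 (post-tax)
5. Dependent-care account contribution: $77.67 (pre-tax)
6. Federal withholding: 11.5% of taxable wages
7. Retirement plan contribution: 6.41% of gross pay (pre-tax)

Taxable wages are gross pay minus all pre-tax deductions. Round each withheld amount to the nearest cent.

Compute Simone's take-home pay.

$1,706.64

Regular pay: 35 × $64.68 = $2,263.80
Overtime pay: 2 × $64.68 × 1.5 = $194.04
Gross pay = $2,263.80 + $194.04 = $2,457.84
Dependent-care account contribution: $77.67
Retirement plan contribution: $2,457.84 × 0.0641 = $157.55
Pre-tax total = $77.67 + $157.55 = $235.22
Taxable wages = $2,457.84 − $235.22 = $2,222.62
Federal withholding: $2,222.62 × 0.115 = $255.60
Local income tax: $2,222.62 × 0.0331 = $73.57
State unemployment insurance (employee share): $2,457.84 × 0.005 = $12.29
Medicare tax: $2,457.84 × 0.022 = $54.07
Charity payroll deduction: $120.45
Total deductions = $77.67 + $157.55 + $255.60 + $73.57 + $12.29 + $54.07 + $120.45 = $751.20
Net pay = $2,457.84 − $751.20 = $1,706.64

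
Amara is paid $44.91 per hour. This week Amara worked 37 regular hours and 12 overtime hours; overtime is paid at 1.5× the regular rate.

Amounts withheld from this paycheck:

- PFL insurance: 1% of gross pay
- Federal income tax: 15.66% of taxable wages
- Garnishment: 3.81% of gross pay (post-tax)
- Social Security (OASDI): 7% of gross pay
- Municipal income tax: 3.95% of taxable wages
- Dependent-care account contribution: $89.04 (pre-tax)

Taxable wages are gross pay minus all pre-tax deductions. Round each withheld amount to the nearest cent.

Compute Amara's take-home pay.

$1,622.38

Regular pay: 37 × $44.91 = $1,661.67
Overtime pay: 12 × $44.91 × 1.5 = $808.38
Gross pay = $1,661.67 + $808.38 = $2,470.05
Dependent-care account contribution: $89.04
Taxable wages = $2,470.05 − $89.04 = $2,381.01
Municipal income tax: $2,381.01 × 0.0395 = $94.05
Federal income tax: $2,381.01 × 0.1566 = $372.87
PFL insurance: $2,470.05 × 0.01 = $24.70
Social Security (OASDI): $2,470.05 × 0.07 = $172.90
Garnishment: $2,470.05 × 0.0381 = $94.11
Total deductions = $89.04 + $94.05 + $372.87 + $24.70 + $172.90 + $94.11 = $847.67
Net pay = $2,470.05 − $847.67 = $1,622.38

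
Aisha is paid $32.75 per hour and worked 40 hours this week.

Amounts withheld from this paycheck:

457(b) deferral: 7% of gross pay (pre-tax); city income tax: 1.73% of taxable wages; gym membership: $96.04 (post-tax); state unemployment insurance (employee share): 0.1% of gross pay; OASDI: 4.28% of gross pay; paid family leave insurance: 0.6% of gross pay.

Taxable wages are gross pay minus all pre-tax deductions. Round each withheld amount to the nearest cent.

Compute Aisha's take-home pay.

Gross pay: 40 × $32.75 = $1,310.00
457(b) deferral: $1,310.00 × 0.07 = $91.70
Taxable wages = $1,310.00 − $91.70 = $1,218.30
City income tax: $1,218.30 × 0.0173 = $21.08
Paid family leave insurance: $1,310.00 × 0.006 = $7.86
OASDI: $1,310.00 × 0.0428 = $56.07
State unemployment insurance (employee share): $1,310.00 × 0.001 = $1.31
Gym membership: $96.04
Total deductions = $91.70 + $21.08 + $7.86 + $56.07 + $1.31 + $96.04 = $274.06
Net pay = $1,310.00 − $274.06 = $1,035.94

$1,035.94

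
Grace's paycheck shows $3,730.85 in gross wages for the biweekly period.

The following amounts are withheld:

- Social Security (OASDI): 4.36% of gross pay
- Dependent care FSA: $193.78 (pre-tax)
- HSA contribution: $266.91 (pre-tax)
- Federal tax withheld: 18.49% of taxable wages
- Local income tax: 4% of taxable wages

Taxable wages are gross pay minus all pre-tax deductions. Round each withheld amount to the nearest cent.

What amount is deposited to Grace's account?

$2,372.03

Dependent care FSA: $193.78
HSA contribution: $266.91
Pre-tax total = $193.78 + $266.91 = $460.69
Taxable wages = $3,730.85 − $460.69 = $3,270.16
Federal tax withheld: $3,270.16 × 0.1849 = $604.65
Local income tax: $3,270.16 × 0.04 = $130.81
Social Security (OASDI): $3,730.85 × 0.0436 = $162.67
Total deductions = $193.78 + $266.91 + $604.65 + $130.81 + $162.67 = $1,358.82
Net pay = $3,730.85 − $1,358.82 = $2,372.03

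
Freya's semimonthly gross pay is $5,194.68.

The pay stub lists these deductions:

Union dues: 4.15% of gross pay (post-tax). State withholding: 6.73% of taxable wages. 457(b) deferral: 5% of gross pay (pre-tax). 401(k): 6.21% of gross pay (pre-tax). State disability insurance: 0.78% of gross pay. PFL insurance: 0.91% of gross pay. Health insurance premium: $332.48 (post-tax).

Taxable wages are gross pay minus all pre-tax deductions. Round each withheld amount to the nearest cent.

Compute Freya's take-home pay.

457(b) deferral: $5,194.68 × 0.05 = $259.73
401(k): $5,194.68 × 0.0621 = $322.59
Pre-tax total = $259.73 + $322.59 = $582.32
Taxable wages = $5,194.68 − $582.32 = $4,612.36
State withholding: $4,612.36 × 0.0673 = $310.41
PFL insurance: $5,194.68 × 0.0091 = $47.27
State disability insurance: $5,194.68 × 0.0078 = $40.52
Union dues: $5,194.68 × 0.0415 = $215.58
Health insurance premium: $332.48
Total deductions = $259.73 + $322.59 + $310.41 + $47.27 + $40.52 + $215.58 + $332.48 = $1,528.58
Net pay = $5,194.68 − $1,528.58 = $3,666.10

$3,666.10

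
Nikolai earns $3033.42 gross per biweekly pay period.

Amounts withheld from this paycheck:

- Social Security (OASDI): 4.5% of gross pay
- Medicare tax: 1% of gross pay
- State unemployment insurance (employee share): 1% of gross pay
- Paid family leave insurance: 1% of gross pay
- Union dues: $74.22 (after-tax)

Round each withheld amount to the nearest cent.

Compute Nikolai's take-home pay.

Social Security (OASDI): $3033.42 × 0.045 = $136.50
Medicare tax: $3033.42 × 0.01 = $30.33
State unemployment insurance (employee share): $3033.42 × 0.01 = $30.33
Paid family leave insurance: $3033.42 × 0.01 = $30.33
Union dues: $74.22
Total deductions = $136.50 + $30.33 + $30.33 + $30.33 + $74.22 = $301.71
Net pay = $3033.42 − $301.71 = $2731.71

$2731.71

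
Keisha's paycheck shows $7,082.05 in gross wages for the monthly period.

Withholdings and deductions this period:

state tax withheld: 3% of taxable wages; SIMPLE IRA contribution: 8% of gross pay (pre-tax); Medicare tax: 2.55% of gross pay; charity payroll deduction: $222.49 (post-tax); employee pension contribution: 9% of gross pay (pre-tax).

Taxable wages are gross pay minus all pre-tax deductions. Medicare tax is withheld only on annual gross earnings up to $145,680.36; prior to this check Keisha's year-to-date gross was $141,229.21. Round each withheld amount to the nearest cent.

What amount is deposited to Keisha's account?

Employee pension contribution: $7,082.05 × 0.09 = $637.38
SIMPLE IRA contribution: $7,082.05 × 0.08 = $566.56
Pre-tax total = $637.38 + $566.56 = $1,203.94
Taxable wages = $7,082.05 − $1,203.94 = $5,878.11
State tax withheld: $5,878.11 × 0.03 = $176.34
Medicare tax: only $145,680.36 − $141,229.21 = $4,451.15 of this check is subject → $4,451.15 × 0.0255 = $113.50
Charity payroll deduction: $222.49
Total deductions = $637.38 + $566.56 + $176.34 + $113.50 + $222.49 = $1,716.27
Net pay = $7,082.05 − $1,716.27 = $5,365.78

$5,365.78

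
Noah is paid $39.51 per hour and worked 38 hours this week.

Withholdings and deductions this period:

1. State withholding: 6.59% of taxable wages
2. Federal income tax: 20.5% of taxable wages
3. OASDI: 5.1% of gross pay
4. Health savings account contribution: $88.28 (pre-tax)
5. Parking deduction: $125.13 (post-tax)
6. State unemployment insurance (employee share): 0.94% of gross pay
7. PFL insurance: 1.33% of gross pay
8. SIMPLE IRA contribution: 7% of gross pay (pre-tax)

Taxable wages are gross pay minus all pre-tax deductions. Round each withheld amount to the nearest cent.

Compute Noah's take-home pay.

$717.88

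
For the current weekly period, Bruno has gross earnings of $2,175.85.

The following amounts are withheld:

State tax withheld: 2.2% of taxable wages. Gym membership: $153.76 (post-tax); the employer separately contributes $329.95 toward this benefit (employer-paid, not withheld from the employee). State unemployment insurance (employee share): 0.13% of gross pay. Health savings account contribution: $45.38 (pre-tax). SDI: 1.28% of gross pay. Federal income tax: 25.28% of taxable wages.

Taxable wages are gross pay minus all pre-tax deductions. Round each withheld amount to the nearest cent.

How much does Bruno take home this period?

Health savings account contribution: $45.38
Taxable wages = $2,175.85 − $45.38 = $2,130.47
Federal income tax: $2,130.47 × 0.2528 = $538.58
State tax withheld: $2,130.47 × 0.022 = $46.87
State unemployment insurance (employee share): $2,175.85 × 0.0013 = $2.83
SDI: $2,175.85 × 0.0128 = $27.85
Gym membership: $153.76
(Employer's $329.95 toward gym membership is not withheld from the employee.)
Total deductions = $45.38 + $538.58 + $46.87 + $2.83 + $27.85 + $153.76 = $815.27
Net pay = $2,175.85 − $815.27 = $1,360.58

$1,360.58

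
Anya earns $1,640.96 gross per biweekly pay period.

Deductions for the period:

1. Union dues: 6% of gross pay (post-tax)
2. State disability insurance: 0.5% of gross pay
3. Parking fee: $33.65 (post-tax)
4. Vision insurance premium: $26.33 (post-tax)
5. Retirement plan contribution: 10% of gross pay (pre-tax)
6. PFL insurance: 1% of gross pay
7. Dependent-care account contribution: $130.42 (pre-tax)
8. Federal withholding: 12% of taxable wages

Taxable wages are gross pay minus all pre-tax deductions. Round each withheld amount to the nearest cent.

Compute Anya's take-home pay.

$1,001.82

Dependent-care account contribution: $130.42
Retirement plan contribution: $1,640.96 × 0.1 = $164.10
Pre-tax total = $130.42 + $164.10 = $294.52
Taxable wages = $1,640.96 − $294.52 = $1,346.44
Federal withholding: $1,346.44 × 0.12 = $161.57
PFL insurance: $1,640.96 × 0.01 = $16.41
State disability insurance: $1,640.96 × 0.005 = $8.20
Parking fee: $33.65
Union dues: $1,640.96 × 0.06 = $98.46
Vision insurance premium: $26.33
Total deductions = $130.42 + $164.10 + $161.57 + $16.41 + $8.20 + $33.65 + $98.46 + $26.33 = $639.14
Net pay = $1,640.96 − $639.14 = $1,001.82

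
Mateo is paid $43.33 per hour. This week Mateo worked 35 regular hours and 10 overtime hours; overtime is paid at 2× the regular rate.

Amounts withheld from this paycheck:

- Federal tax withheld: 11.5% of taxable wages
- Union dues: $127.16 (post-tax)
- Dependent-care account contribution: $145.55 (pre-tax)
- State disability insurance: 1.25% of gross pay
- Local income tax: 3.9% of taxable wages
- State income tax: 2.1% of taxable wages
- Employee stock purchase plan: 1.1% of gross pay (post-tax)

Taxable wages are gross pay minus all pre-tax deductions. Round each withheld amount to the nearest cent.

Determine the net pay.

$1,662.86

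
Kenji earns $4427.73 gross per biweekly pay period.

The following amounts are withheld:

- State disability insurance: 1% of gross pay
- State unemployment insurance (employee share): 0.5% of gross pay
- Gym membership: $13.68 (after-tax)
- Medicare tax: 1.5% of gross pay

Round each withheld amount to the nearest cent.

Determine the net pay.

$4281.21

Medicare tax: $4427.73 × 0.015 = $66.42
State unemployment insurance (employee share): $4427.73 × 0.005 = $22.14
State disability insurance: $4427.73 × 0.01 = $44.28
Gym membership: $13.68
Total deductions = $66.42 + $22.14 + $44.28 + $13.68 = $146.52
Net pay = $4427.73 − $146.52 = $4281.21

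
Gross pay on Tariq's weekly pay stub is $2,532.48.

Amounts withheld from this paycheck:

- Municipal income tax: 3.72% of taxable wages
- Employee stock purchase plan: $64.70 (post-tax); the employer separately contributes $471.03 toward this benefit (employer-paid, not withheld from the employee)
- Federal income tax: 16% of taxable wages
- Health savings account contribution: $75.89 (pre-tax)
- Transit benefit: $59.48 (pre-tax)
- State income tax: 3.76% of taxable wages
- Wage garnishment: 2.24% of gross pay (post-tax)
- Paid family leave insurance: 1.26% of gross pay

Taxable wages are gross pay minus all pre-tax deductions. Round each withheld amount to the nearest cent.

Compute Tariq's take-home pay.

$1,680.93

Health savings account contribution: $75.89
Transit benefit: $59.48
Pre-tax total = $75.89 + $59.48 = $135.37
Taxable wages = $2,532.48 − $135.37 = $2,397.11
Municipal income tax: $2,397.11 × 0.0372 = $89.17
State income tax: $2,397.11 × 0.0376 = $90.13
Federal income tax: $2,397.11 × 0.16 = $383.54
Paid family leave insurance: $2,532.48 × 0.0126 = $31.91
Wage garnishment: $2,532.48 × 0.0224 = $56.73
Employee stock purchase plan: $64.70
(Employer's $471.03 toward employee stock purchase plan is not withheld from the employee.)
Total deductions = $75.89 + $59.48 + $89.17 + $90.13 + $383.54 + $31.91 + $56.73 + $64.70 = $851.55
Net pay = $2,532.48 − $851.55 = $1,680.93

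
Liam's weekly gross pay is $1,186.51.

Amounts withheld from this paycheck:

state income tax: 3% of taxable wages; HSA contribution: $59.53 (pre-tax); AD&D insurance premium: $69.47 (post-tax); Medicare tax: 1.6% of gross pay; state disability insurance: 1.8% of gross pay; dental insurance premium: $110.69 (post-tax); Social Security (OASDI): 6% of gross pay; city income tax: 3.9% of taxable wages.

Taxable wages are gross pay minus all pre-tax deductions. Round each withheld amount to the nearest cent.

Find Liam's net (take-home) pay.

$757.53

HSA contribution: $59.53
Taxable wages = $1,186.51 − $59.53 = $1,126.98
City income tax: $1,126.98 × 0.039 = $43.95
State income tax: $1,126.98 × 0.03 = $33.81
Social Security (OASDI): $1,186.51 × 0.06 = $71.19
Medicare tax: $1,186.51 × 0.016 = $18.98
State disability insurance: $1,186.51 × 0.018 = $21.36
AD&D insurance premium: $69.47
Dental insurance premium: $110.69
Total deductions = $59.53 + $43.95 + $33.81 + $71.19 + $18.98 + $21.36 + $69.47 + $110.69 = $428.98
Net pay = $1,186.51 − $428.98 = $757.53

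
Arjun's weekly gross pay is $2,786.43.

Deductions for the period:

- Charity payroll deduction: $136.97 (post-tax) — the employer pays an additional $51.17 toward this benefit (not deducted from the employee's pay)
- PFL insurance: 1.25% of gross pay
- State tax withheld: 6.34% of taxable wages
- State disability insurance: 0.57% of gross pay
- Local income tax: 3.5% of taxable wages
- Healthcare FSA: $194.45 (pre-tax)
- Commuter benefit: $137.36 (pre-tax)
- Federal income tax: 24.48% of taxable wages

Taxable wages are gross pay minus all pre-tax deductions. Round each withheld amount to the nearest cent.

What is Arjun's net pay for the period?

$1,424.52

Healthcare FSA: $194.45
Commuter benefit: $137.36
Pre-tax total = $194.45 + $137.36 = $331.81
Taxable wages = $2,786.43 − $331.81 = $2,454.62
Local income tax: $2,454.62 × 0.035 = $85.91
Federal income tax: $2,454.62 × 0.2448 = $600.89
State tax withheld: $2,454.62 × 0.0634 = $155.62
PFL insurance: $2,786.43 × 0.0125 = $34.83
State disability insurance: $2,786.43 × 0.0057 = $15.88
Charity payroll deduction: $136.97
(Employer's $51.17 toward charity payroll deduction is not withheld from the employee.)
Total deductions = $194.45 + $137.36 + $85.91 + $600.89 + $155.62 + $34.83 + $15.88 + $136.97 = $1,361.91
Net pay = $2,786.43 − $1,361.91 = $1,424.52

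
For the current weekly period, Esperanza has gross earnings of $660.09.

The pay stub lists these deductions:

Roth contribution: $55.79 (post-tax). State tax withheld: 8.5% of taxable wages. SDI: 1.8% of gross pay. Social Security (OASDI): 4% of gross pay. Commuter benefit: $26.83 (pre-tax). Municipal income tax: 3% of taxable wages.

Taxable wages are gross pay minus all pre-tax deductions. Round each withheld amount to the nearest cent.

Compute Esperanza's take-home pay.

Commuter benefit: $26.83
Taxable wages = $660.09 − $26.83 = $633.26
Municipal income tax: $633.26 × 0.03 = $19.00
State tax withheld: $633.26 × 0.085 = $53.83
SDI: $660.09 × 0.018 = $11.88
Social Security (OASDI): $660.09 × 0.04 = $26.40
Roth contribution: $55.79
Total deductions = $26.83 + $19.00 + $53.83 + $11.88 + $26.40 + $55.79 = $193.73
Net pay = $660.09 − $193.73 = $466.36

$466.36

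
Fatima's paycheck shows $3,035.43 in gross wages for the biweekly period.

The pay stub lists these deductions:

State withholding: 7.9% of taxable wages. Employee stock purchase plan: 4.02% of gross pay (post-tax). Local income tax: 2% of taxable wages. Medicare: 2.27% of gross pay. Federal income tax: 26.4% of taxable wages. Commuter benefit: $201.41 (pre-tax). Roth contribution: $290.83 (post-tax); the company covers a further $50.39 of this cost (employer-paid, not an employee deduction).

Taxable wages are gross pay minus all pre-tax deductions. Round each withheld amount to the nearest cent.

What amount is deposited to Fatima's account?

Commuter benefit: $201.41
Taxable wages = $3,035.43 − $201.41 = $2,834.02
Federal income tax: $2,834.02 × 0.264 = $748.18
State withholding: $2,834.02 × 0.079 = $223.89
Local income tax: $2,834.02 × 0.02 = $56.68
Medicare: $3,035.43 × 0.0227 = $68.90
Employee stock purchase plan: $3,035.43 × 0.0402 = $122.02
Roth contribution: $290.83
(Employer's $50.39 toward Roth contribution is not withheld from the employee.)
Total deductions = $201.41 + $748.18 + $223.89 + $56.68 + $68.90 + $122.02 + $290.83 = $1,711.91
Net pay = $3,035.43 − $1,711.91 = $1,323.52

$1,323.52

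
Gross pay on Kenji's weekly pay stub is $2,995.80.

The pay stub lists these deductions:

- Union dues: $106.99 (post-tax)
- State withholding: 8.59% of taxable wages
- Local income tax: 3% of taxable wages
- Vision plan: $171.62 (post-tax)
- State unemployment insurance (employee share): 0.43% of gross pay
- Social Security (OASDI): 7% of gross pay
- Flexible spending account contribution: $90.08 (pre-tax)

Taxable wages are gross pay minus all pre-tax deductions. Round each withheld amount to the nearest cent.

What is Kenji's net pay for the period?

Flexible spending account contribution: $90.08
Taxable wages = $2,995.80 − $90.08 = $2,905.72
State withholding: $2,905.72 × 0.0859 = $249.60
Local income tax: $2,905.72 × 0.03 = $87.17
Social Security (OASDI): $2,995.80 × 0.07 = $209.71
State unemployment insurance (employee share): $2,995.80 × 0.0043 = $12.88
Vision plan: $171.62
Union dues: $106.99
Total deductions = $90.08 + $249.60 + $87.17 + $209.71 + $12.88 + $171.62 + $106.99 = $928.05
Net pay = $2,995.80 − $928.05 = $2,067.75

$2,067.75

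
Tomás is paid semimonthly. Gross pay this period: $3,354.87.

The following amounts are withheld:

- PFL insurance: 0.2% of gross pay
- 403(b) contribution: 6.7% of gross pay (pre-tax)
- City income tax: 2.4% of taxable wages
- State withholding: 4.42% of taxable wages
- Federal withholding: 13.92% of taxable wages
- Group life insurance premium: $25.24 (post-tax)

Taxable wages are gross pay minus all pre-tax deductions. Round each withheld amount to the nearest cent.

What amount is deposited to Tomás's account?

$2,448.96

403(b) contribution: $3,354.87 × 0.067 = $224.78
Taxable wages = $3,354.87 − $224.78 = $3,130.09
State withholding: $3,130.09 × 0.0442 = $138.35
Federal withholding: $3,130.09 × 0.1392 = $435.71
City income tax: $3,130.09 × 0.024 = $75.12
PFL insurance: $3,354.87 × 0.002 = $6.71
Group life insurance premium: $25.24
Total deductions = $224.78 + $138.35 + $435.71 + $75.12 + $6.71 + $25.24 = $905.91
Net pay = $3,354.87 − $905.91 = $2,448.96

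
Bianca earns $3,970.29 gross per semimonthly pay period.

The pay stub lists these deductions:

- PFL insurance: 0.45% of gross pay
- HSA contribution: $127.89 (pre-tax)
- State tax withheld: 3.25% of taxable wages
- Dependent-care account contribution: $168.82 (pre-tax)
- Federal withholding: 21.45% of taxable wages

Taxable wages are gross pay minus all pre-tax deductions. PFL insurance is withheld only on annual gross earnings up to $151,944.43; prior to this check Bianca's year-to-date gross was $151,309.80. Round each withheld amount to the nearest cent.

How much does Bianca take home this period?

Dependent-care account contribution: $168.82
HSA contribution: $127.89
Pre-tax total = $168.82 + $127.89 = $296.71
Taxable wages = $3,970.29 − $296.71 = $3,673.58
State tax withheld: $3,673.58 × 0.0325 = $119.39
Federal withholding: $3,673.58 × 0.2145 = $787.98
PFL insurance: only $151,944.43 − $151,309.80 = $634.63 of this check is subject → $634.63 × 0.0045 = $2.86
Total deductions = $168.82 + $127.89 + $119.39 + $787.98 + $2.86 = $1,206.94
Net pay = $3,970.29 − $1,206.94 = $2,763.35

$2,763.35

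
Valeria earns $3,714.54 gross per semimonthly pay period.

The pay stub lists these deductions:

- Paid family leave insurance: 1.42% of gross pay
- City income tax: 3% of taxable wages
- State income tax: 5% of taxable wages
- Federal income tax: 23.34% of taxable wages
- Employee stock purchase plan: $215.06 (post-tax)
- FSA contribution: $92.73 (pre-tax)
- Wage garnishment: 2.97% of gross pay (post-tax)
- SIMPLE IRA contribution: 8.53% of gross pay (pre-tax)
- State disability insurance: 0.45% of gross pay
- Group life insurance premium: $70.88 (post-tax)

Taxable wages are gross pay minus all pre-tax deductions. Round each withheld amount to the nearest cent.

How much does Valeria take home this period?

$1,803.45

SIMPLE IRA contribution: $3,714.54 × 0.0853 = $316.85
FSA contribution: $92.73
Pre-tax total = $316.85 + $92.73 = $409.58
Taxable wages = $3,714.54 − $409.58 = $3,304.96
City income tax: $3,304.96 × 0.03 = $99.15
State income tax: $3,304.96 × 0.05 = $165.25
Federal income tax: $3,304.96 × 0.2334 = $771.38
State disability insurance: $3,714.54 × 0.0045 = $16.72
Paid family leave insurance: $3,714.54 × 0.0142 = $52.75
Employee stock purchase plan: $215.06
Group life insurance premium: $70.88
Wage garnishment: $3,714.54 × 0.0297 = $110.32
Total deductions = $316.85 + $92.73 + $99.15 + $165.25 + $771.38 + $16.72 + $52.75 + $215.06 + $70.88 + $110.32 = $1,911.09
Net pay = $3,714.54 − $1,911.09 = $1,803.45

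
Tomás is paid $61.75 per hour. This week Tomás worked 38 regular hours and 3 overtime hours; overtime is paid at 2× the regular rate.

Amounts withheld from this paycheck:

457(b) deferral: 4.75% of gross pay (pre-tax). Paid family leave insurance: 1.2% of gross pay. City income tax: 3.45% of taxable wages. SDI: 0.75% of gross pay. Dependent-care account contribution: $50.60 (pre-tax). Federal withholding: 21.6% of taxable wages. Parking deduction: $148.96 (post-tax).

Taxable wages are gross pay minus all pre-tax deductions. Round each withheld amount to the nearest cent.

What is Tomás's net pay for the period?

Regular pay: 38 × $61.75 = $2,346.50
Overtime pay: 3 × $61.75 × 2 = $370.50
Gross pay = $2,346.50 + $370.50 = $2,717.00
Dependent-care account contribution: $50.60
457(b) deferral: $2,717.00 × 0.0475 = $129.06
Pre-tax total = $50.60 + $129.06 = $179.66
Taxable wages = $2,717.00 − $179.66 = $2,537.34
City income tax: $2,537.34 × 0.0345 = $87.54
Federal withholding: $2,537.34 × 0.216 = $548.07
Paid family leave insurance: $2,717.00 × 0.012 = $32.60
SDI: $2,717.00 × 0.0075 = $20.38
Parking deduction: $148.96
Total deductions = $50.60 + $129.06 + $87.54 + $548.07 + $32.60 + $20.38 + $148.96 = $1,017.21
Net pay = $2,717.00 − $1,017.21 = $1,699.79

$1,699.79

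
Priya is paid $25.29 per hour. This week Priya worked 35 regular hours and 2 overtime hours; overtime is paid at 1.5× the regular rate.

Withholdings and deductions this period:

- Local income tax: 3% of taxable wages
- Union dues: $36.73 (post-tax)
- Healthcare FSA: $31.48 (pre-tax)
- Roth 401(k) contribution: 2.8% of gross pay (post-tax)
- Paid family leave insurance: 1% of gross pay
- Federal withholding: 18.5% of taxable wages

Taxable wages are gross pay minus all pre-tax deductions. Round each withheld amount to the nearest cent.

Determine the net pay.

$656.44

Regular pay: 35 × $25.29 = $885.15
Overtime pay: 2 × $25.29 × 1.5 = $75.87
Gross pay = $885.15 + $75.87 = $961.02
Healthcare FSA: $31.48
Taxable wages = $961.02 − $31.48 = $929.54
Local income tax: $929.54 × 0.03 = $27.89
Federal withholding: $929.54 × 0.185 = $171.96
Paid family leave insurance: $961.02 × 0.01 = $9.61
Roth 401(k) contribution: $961.02 × 0.028 = $26.91
Union dues: $36.73
Total deductions = $31.48 + $27.89 + $171.96 + $9.61 + $26.91 + $36.73 = $304.58
Net pay = $961.02 − $304.58 = $656.44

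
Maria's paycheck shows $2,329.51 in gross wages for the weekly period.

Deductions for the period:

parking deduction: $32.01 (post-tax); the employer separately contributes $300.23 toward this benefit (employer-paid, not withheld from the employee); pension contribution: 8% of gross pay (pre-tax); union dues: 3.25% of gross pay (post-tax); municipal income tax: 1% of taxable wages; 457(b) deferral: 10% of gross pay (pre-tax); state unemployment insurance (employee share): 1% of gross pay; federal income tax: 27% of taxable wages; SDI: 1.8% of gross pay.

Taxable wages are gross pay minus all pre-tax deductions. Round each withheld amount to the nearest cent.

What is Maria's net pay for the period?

457(b) deferral: $2,329.51 × 0.1 = $232.95
Pension contribution: $2,329.51 × 0.08 = $186.36
Pre-tax total = $232.95 + $186.36 = $419.31
Taxable wages = $2,329.51 − $419.31 = $1,910.20
Municipal income tax: $1,910.20 × 0.01 = $19.10
Federal income tax: $1,910.20 × 0.27 = $515.75
SDI: $2,329.51 × 0.018 = $41.93
State unemployment insurance (employee share): $2,329.51 × 0.01 = $23.30
Union dues: $2,329.51 × 0.0325 = $75.71
Parking deduction: $32.01
(Employer's $300.23 toward parking deduction is not withheld from the employee.)
Total deductions = $232.95 + $186.36 + $19.10 + $515.75 + $41.93 + $23.30 + $75.71 + $32.01 = $1,127.11
Net pay = $2,329.51 − $1,127.11 = $1,202.40

$1,202.40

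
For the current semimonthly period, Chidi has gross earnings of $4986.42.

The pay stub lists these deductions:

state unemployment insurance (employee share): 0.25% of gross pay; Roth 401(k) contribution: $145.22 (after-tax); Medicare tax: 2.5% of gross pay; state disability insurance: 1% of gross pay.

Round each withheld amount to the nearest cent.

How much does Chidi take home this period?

Medicare tax: $4986.42 × 0.025 = $124.66
State unemployment insurance (employee share): $4986.42 × 0.0025 = $12.47
State disability insurance: $4986.42 × 0.01 = $49.86
Roth 401(k) contribution: $145.22
Total deductions = $124.66 + $12.47 + $49.86 + $145.22 = $332.21
Net pay = $4986.42 − $332.21 = $4654.21

$4654.21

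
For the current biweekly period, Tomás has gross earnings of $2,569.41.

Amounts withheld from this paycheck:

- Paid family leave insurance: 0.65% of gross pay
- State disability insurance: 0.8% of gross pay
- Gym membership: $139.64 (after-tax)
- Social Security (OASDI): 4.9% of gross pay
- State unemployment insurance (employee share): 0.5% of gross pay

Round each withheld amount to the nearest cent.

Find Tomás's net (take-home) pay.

$2,253.76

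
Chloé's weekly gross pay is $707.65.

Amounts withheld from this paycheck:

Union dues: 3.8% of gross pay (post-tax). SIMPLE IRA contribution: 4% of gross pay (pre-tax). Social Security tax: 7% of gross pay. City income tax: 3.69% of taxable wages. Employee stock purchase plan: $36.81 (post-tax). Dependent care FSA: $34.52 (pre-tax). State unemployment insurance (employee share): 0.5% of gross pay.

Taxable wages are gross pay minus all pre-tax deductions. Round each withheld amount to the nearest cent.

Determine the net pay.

$504.25

SIMPLE IRA contribution: $707.65 × 0.04 = $28.31
Dependent care FSA: $34.52
Pre-tax total = $28.31 + $34.52 = $62.83
Taxable wages = $707.65 − $62.83 = $644.82
City income tax: $644.82 × 0.0369 = $23.79
State unemployment insurance (employee share): $707.65 × 0.005 = $3.54
Social Security tax: $707.65 × 0.07 = $49.54
Union dues: $707.65 × 0.038 = $26.89
Employee stock purchase plan: $36.81
Total deductions = $28.31 + $34.52 + $23.79 + $3.54 + $49.54 + $26.89 + $36.81 = $203.40
Net pay = $707.65 − $203.40 = $504.25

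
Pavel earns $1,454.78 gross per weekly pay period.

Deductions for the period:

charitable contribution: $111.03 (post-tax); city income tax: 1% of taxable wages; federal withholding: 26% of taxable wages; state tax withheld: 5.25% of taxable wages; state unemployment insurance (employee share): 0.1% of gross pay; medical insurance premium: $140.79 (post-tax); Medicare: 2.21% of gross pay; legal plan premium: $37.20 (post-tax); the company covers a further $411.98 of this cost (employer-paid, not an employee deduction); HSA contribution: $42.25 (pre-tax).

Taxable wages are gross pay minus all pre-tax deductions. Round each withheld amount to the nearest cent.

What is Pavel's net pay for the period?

$634.36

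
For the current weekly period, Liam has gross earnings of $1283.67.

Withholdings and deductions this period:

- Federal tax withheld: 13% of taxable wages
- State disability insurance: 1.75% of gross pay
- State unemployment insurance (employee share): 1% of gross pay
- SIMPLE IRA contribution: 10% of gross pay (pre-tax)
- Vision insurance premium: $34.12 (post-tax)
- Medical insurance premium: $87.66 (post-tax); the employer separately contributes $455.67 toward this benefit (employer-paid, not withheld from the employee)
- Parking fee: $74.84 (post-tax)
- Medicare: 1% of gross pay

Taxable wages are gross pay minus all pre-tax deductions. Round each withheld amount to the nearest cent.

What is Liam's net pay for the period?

$760.35

SIMPLE IRA contribution: $1283.67 × 0.1 = $128.37
Taxable wages = $1283.67 − $128.37 = $1155.30
Federal tax withheld: $1155.30 × 0.13 = $150.19
Medicare: $1283.67 × 0.01 = $12.84
State disability insurance: $1283.67 × 0.0175 = $22.46
State unemployment insurance (employee share): $1283.67 × 0.01 = $12.84
Medical insurance premium: $87.66
Vision insurance premium: $34.12
Parking fee: $74.84
(Employer's $455.67 toward medical insurance premium is not withheld from the employee.)
Total deductions = $128.37 + $150.19 + $12.84 + $22.46 + $12.84 + $87.66 + $34.12 + $74.84 = $523.32
Net pay = $1283.67 − $523.32 = $760.35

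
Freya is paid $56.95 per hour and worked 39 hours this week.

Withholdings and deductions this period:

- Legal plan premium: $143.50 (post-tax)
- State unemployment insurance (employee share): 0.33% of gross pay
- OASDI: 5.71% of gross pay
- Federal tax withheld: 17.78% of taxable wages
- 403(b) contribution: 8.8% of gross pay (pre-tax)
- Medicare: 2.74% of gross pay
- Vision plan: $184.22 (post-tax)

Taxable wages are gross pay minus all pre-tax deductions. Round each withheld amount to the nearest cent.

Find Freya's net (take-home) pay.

Gross pay: 39 × $56.95 = $2221.05
403(b) contribution: $2221.05 × 0.088 = $195.45
Taxable wages = $2221.05 − $195.45 = $2025.60
Federal tax withheld: $2025.60 × 0.1778 = $360.15
OASDI: $2221.05 × 0.0571 = $126.82
State unemployment insurance (employee share): $2221.05 × 0.0033 = $7.33
Medicare: $2221.05 × 0.0274 = $60.86
Vision plan: $184.22
Legal plan premium: $143.50
Total deductions = $195.45 + $360.15 + $126.82 + $7.33 + $60.86 + $184.22 + $143.50 = $1078.33
Net pay = $2221.05 − $1078.33 = $1142.72

$1142.72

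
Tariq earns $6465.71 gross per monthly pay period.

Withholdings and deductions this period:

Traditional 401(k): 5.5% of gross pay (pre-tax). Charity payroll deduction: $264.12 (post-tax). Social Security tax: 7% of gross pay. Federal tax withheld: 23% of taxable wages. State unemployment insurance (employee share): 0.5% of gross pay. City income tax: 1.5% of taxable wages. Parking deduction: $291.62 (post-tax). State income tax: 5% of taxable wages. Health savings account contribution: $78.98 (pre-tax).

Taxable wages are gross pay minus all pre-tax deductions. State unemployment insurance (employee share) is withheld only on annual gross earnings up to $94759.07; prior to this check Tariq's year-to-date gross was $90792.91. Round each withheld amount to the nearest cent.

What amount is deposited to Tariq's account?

Health savings account contribution: $78.98
Traditional 401(k): $6465.71 × 0.055 = $355.61
Pre-tax total = $78.98 + $355.61 = $434.59
Taxable wages = $6465.71 − $434.59 = $6031.12
City income tax: $6031.12 × 0.015 = $90.47
Federal tax withheld: $6031.12 × 0.23 = $1387.16
State income tax: $6031.12 × 0.05 = $301.56
State unemployment insurance (employee share): only $94759.07 − $90792.91 = $3966.16 of this check is subject → $3966.16 × 0.005 = $19.83
Social Security tax: $6465.71 × 0.07 = $452.60
Parking deduction: $291.62
Charity payroll deduction: $264.12
Total deductions = $78.98 + $355.61 + $90.47 + $1387.16 + $301.56 + $19.83 + $452.60 + $291.62 + $264.12 = $3241.95
Net pay = $6465.71 − $3241.95 = $3223.76

$3223.76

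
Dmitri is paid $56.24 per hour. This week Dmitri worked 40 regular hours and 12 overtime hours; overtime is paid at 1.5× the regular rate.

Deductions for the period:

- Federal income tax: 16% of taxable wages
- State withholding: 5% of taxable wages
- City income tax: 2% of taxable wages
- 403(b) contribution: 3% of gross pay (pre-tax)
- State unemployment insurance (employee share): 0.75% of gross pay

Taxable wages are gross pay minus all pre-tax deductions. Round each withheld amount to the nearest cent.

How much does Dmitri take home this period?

Regular pay: 40 × $56.24 = $2,249.60
Overtime pay: 12 × $56.24 × 1.5 = $1,012.32
Gross pay = $2,249.60 + $1,012.32 = $3,261.92
403(b) contribution: $3,261.92 × 0.03 = $97.86
Taxable wages = $3,261.92 − $97.86 = $3,164.06
Federal income tax: $3,164.06 × 0.16 = $506.25
City income tax: $3,164.06 × 0.02 = $63.28
State withholding: $3,164.06 × 0.05 = $158.20
State unemployment insurance (employee share): $3,261.92 × 0.0075 = $24.46
Total deductions = $97.86 + $506.25 + $63.28 + $158.20 + $24.46 = $850.05
Net pay = $3,261.92 − $850.05 = $2,411.87

$2,411.87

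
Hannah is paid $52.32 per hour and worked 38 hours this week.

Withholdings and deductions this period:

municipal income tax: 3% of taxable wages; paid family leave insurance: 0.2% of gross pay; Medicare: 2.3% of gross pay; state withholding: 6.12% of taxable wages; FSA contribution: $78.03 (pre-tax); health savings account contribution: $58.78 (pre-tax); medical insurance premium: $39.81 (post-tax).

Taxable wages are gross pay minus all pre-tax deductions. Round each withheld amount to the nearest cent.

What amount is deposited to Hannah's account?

Gross pay: 38 × $52.32 = $1,988.16
Health savings account contribution: $58.78
FSA contribution: $78.03
Pre-tax total = $58.78 + $78.03 = $136.81
Taxable wages = $1,988.16 − $136.81 = $1,851.35
State withholding: $1,851.35 × 0.0612 = $113.30
Municipal income tax: $1,851.35 × 0.03 = $55.54
Paid family leave insurance: $1,988.16 × 0.002 = $3.98
Medicare: $1,988.16 × 0.023 = $45.73
Medical insurance premium: $39.81
Total deductions = $58.78 + $78.03 + $113.30 + $55.54 + $3.98 + $45.73 + $39.81 = $395.17
Net pay = $1,988.16 − $395.17 = $1,592.99

$1,592.99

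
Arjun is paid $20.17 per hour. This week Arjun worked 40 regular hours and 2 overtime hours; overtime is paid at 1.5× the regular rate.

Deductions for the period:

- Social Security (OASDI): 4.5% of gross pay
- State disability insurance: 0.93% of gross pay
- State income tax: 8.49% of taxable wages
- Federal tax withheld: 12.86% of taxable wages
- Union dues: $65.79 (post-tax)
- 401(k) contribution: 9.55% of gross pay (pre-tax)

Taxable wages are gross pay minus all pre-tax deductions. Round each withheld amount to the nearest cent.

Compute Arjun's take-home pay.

$504.11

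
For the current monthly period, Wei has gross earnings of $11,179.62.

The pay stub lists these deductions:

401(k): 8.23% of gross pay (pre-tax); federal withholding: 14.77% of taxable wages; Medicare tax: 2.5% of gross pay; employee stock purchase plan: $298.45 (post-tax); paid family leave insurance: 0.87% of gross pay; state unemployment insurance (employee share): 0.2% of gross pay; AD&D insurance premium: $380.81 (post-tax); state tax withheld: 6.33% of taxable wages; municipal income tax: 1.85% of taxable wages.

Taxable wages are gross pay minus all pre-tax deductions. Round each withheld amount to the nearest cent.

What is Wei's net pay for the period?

$6,826.61

401(k): $11,179.62 × 0.0823 = $920.08
Taxable wages = $11,179.62 − $920.08 = $10,259.54
Municipal income tax: $10,259.54 × 0.0185 = $189.80
State tax withheld: $10,259.54 × 0.0633 = $649.43
Federal withholding: $10,259.54 × 0.1477 = $1,515.33
Paid family leave insurance: $11,179.62 × 0.0087 = $97.26
Medicare tax: $11,179.62 × 0.025 = $279.49
State unemployment insurance (employee share): $11,179.62 × 0.002 = $22.36
AD&D insurance premium: $380.81
Employee stock purchase plan: $298.45
Total deductions = $920.08 + $189.80 + $649.43 + $1,515.33 + $97.26 + $279.49 + $22.36 + $380.81 + $298.45 = $4,353.01
Net pay = $11,179.62 − $4,353.01 = $6,826.61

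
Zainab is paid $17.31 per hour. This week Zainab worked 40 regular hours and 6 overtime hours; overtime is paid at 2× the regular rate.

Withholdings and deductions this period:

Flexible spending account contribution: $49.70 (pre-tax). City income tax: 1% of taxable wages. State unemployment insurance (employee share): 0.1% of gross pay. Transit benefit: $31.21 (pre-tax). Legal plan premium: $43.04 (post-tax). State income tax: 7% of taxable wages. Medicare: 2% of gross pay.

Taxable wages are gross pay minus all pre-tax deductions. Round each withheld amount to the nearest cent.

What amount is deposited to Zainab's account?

Regular pay: 40 × $17.31 = $692.40
Overtime pay: 6 × $17.31 × 2 = $207.72
Gross pay = $692.40 + $207.72 = $900.12
Flexible spending account contribution: $49.70
Transit benefit: $31.21
Pre-tax total = $49.70 + $31.21 = $80.91
Taxable wages = $900.12 − $80.91 = $819.21
State income tax: $819.21 × 0.07 = $57.34
City income tax: $819.21 × 0.01 = $8.19
Medicare: $900.12 × 0.02 = $18.00
State unemployment insurance (employee share): $900.12 × 0.001 = $0.90
Legal plan premium: $43.04
Total deductions = $49.70 + $31.21 + $57.34 + $8.19 + $18.00 + $0.90 + $43.04 = $208.38
Net pay = $900.12 − $208.38 = $691.74

$691.74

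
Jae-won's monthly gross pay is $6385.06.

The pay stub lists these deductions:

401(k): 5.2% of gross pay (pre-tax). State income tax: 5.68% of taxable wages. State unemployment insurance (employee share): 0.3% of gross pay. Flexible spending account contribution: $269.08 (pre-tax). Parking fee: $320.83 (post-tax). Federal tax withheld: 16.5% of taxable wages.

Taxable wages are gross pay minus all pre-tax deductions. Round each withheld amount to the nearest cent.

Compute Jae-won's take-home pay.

$4161.09

Flexible spending account contribution: $269.08
401(k): $6385.06 × 0.052 = $332.02
Pre-tax total = $269.08 + $332.02 = $601.10
Taxable wages = $6385.06 − $601.10 = $5783.96
Federal tax withheld: $5783.96 × 0.165 = $954.35
State income tax: $5783.96 × 0.0568 = $328.53
State unemployment insurance (employee share): $6385.06 × 0.003 = $19.16
Parking fee: $320.83
Total deductions = $269.08 + $332.02 + $954.35 + $328.53 + $19.16 + $320.83 = $2223.97
Net pay = $6385.06 − $2223.97 = $4161.09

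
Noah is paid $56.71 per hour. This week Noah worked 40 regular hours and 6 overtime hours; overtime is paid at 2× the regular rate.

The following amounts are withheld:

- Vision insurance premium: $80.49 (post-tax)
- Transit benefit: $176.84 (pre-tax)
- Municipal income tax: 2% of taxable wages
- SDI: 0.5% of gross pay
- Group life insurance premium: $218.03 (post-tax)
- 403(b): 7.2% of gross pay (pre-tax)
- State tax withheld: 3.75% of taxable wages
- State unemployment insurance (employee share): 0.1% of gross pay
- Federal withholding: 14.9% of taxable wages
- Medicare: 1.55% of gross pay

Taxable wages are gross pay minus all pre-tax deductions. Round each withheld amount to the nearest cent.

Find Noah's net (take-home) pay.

Regular pay: 40 × $56.71 = $2,268.40
Overtime pay: 6 × $56.71 × 2 = $680.52
Gross pay = $2,268.40 + $680.52 = $2,948.92
Transit benefit: $176.84
403(b): $2,948.92 × 0.072 = $212.32
Pre-tax total = $176.84 + $212.32 = $389.16
Taxable wages = $2,948.92 − $389.16 = $2,559.76
Municipal income tax: $2,559.76 × 0.02 = $51.20
State tax withheld: $2,559.76 × 0.0375 = $95.99
Federal withholding: $2,559.76 × 0.149 = $381.40
State unemployment insurance (employee share): $2,948.92 × 0.001 = $2.95
SDI: $2,948.92 × 0.005 = $14.74
Medicare: $2,948.92 × 0.0155 = $45.71
Vision insurance premium: $80.49
Group life insurance premium: $218.03
Total deductions = $176.84 + $212.32 + $51.20 + $95.99 + $381.40 + $2.95 + $14.74 + $45.71 + $80.49 + $218.03 = $1,279.67
Net pay = $2,948.92 − $1,279.67 = $1,669.25

$1,669.25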